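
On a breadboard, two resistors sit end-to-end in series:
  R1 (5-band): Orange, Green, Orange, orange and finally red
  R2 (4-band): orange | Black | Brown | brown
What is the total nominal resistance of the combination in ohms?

353300 Ω

R1: orange, green, orange → 353; orange ×10^3 → 353000 Ω.
R2: orange, black → 30; brown ×10 → 300 Ω.
Series: 353000 + 300 = 353300 Ω.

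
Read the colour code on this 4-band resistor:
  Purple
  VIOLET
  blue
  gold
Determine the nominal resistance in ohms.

Violet → 7 (first significant figure)
Violet → 7 (second significant figure)
Blue → ×10^6 multiplier
77 × 1000000 = 77000000 Ω

77000000 Ω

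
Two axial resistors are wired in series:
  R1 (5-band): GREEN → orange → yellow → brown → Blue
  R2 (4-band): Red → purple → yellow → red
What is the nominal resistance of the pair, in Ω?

R1: green, orange, yellow → 534; brown ×10 → 5340 Ω.
R2: red, violet → 27; yellow ×10^4 → 270000 Ω.
Series: 5340 + 270000 = 275340 Ω.

275340 Ω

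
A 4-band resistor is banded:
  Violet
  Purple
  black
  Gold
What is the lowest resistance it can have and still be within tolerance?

Violet → 7 (first significant figure)
Violet → 7 (second significant figure)
Black → ×1 multiplier
Gold → ±5% tolerance
77 × 1 = 77 Ω
Lowest = 77 × (1 − 5/100) = 73.15 Ω.

73.15 Ω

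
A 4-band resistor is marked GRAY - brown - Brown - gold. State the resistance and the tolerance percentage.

Grey → 8 (first significant figure)
Brown → 1 (second significant figure)
Brown → ×10 multiplier
Gold → ±5% tolerance
81 × 10 = 810 Ω

810 Ω ±5%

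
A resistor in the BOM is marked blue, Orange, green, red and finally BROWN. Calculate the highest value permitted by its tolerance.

64135 Ω

Blue → 6 (first significant figure)
Orange → 3 (second significant figure)
Green → 5 (third significant figure)
Red → ×10^2 multiplier
Brown → ±1% tolerance
635 × 100 = 63500 Ω
Highest = 63500 × (1 + 1/100) = 64135 Ω.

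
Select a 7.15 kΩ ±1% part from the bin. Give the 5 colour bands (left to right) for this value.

violet, brown, green, brown, brown

7150 Ω = 715 × 10^1.
7 → violet
1 → brown
5 → green
Multiplier 10^1 → brown.
±1% tolerance → brown.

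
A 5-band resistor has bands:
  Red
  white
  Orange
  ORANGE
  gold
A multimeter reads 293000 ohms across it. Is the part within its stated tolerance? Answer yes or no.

yes

Red → 2 (first significant figure)
White → 9 (second significant figure)
Orange → 3 (third significant figure)
Orange → ×10^3 multiplier
Gold → ±5% tolerance
293 × 1000 = 293000 Ω
Allowed range: 278350 Ω to 307650 Ω.
293000 ohms lies inside that range.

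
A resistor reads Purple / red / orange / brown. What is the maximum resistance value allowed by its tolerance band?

72720 Ω

Violet → 7 (first significant figure)
Red → 2 (second significant figure)
Orange → ×10^3 multiplier
Brown → ±1% tolerance
72 × 1000 = 72000 Ω
Maximum = 72000 × (1 + 1/100) = 72720 Ω.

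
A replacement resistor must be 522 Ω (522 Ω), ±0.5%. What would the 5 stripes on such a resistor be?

green, red, red, black, green

522 Ω = 522 × 10^0.
5 → green
2 → red
2 → red
Multiplier 10^0 → black.
±0.5% tolerance → green.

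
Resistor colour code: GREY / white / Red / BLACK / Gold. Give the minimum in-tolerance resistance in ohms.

Grey → 8 (first significant figure)
White → 9 (second significant figure)
Red → 2 (third significant figure)
Black → ×1 multiplier
Gold → ±5% tolerance
892 × 1 = 892 Ω
Minimum = 892 × (1 − 5/100) = 847.4 Ω.

847.4 Ω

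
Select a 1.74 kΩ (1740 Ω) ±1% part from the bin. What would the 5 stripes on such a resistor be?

1740 Ω = 174 × 10^1.
1 → brown
7 → violet
4 → yellow
Multiplier 10^1 → brown.
±1% tolerance → brown.

brown, violet, yellow, brown, brown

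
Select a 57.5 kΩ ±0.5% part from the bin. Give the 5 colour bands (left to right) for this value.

green, violet, green, red, green

57500 Ω = 575 × 10^2.
5 → green
7 → violet
5 → green
Multiplier 10^2 → red.
±0.5% tolerance → green.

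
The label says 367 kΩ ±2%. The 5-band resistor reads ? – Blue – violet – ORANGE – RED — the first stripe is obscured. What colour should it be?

orange

367000 Ω = 367 × 10^3.
The first band gives digit 3 of the significand, and 3 is orange.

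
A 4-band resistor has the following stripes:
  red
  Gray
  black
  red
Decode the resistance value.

28 Ω

Red → 2 (first significant figure)
Grey → 8 (second significant figure)
Black → ×1 multiplier
28 × 1 = 28 Ω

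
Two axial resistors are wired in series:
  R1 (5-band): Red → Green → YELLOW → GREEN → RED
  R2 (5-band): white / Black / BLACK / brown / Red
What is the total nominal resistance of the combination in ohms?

25409000 Ω

R1: red, green, yellow → 254; green ×10^5 → 25400000 Ω.
R2: white, black, black → 900; brown ×10 → 9000 Ω.
Series: 25400000 + 9000 = 25409000 Ω.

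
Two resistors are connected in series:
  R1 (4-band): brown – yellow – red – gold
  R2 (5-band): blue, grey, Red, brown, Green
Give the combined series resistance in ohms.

R1: brown, yellow → 14; red ×10^2 → 1400 Ω.
R2: blue, grey, red → 682; brown ×10 → 6820 Ω.
Series: 1400 + 6820 = 8220 Ω.

8220 Ω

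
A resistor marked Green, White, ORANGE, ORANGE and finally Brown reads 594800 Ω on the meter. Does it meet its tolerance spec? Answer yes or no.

Green → 5 (first significant figure)
White → 9 (second significant figure)
Orange → 3 (third significant figure)
Orange → ×10^3 multiplier
Brown → ±1% tolerance
593 × 1000 = 593000 Ω
Allowed range: 587070 Ω to 598930 Ω.
594800 Ω lies inside that range.

yes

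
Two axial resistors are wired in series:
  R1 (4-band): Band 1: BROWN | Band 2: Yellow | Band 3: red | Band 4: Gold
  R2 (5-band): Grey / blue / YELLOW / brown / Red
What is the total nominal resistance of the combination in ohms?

10040 Ω

R1: brown, yellow → 14; red ×10^2 → 1400 Ω.
R2: grey, blue, yellow → 864; brown ×10 → 8640 Ω.
Series: 1400 + 8640 = 10040 Ω.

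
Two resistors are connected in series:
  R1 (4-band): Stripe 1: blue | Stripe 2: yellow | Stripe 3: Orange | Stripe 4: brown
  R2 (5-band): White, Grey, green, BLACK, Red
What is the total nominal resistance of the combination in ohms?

R1: blue, yellow → 64; orange ×10^3 → 64000 Ω.
R2: white, grey, green → 985; black ×1 → 985 Ω.
Series: 64000 + 985 = 64985 Ω.

64985 Ω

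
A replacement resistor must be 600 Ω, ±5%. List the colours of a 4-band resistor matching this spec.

600 Ω = 60 × 10^1.
6 → blue
0 → black
Multiplier 10^1 → brown.
±5% tolerance → gold.

blue, black, brown, gold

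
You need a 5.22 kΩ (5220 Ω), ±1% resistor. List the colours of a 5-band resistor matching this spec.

green, red, red, brown, brown

5220 Ω = 522 × 10^1.
5 → green
2 → red
2 → red
Multiplier 10^1 → brown.
±1% tolerance → brown.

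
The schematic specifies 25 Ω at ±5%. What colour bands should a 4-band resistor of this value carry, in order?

red, green, black, gold

25 Ω = 25 × 10^0.
2 → red
5 → green
Multiplier 10^0 → black.
±5% tolerance → gold.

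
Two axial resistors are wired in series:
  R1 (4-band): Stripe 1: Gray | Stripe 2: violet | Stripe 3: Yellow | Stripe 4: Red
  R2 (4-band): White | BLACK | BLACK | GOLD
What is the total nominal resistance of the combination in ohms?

870090 Ω

R1: grey, violet → 87; yellow ×10^4 → 870000 Ω.
R2: white, black → 90; black ×1 → 90 Ω.
Series: 870000 + 90 = 870090 Ω.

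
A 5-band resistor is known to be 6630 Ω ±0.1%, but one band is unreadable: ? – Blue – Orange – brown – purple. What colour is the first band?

6630 Ω = 663 × 10^1.
The first band gives digit 6 of the significand, and 6 is blue.

blue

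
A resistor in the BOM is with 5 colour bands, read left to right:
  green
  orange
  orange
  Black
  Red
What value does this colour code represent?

533 Ω

Green → 5 (first significant figure)
Orange → 3 (second significant figure)
Orange → 3 (third significant figure)
Black → ×1 multiplier
533 × 1 = 533 Ω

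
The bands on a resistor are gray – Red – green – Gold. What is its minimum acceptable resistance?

7790000 Ω

Grey → 8 (first significant figure)
Red → 2 (second significant figure)
Green → ×10^5 multiplier
Gold → ±5% tolerance
82 × 100000 = 8200000 Ω
Minimum = 8200000 × (1 − 5/100) = 7790000 Ω.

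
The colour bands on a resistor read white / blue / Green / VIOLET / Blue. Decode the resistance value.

9650000000 Ω

White → 9 (first significant figure)
Blue → 6 (second significant figure)
Green → 5 (third significant figure)
Violet → ×10^7 multiplier
965 × 10000000 = 9650000000 Ω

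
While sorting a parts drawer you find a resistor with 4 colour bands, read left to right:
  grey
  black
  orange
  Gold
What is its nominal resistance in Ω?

Grey → 8 (first significant figure)
Black → 0 (second significant figure)
Orange → ×10^3 multiplier
80 × 1000 = 80000 Ω

80000 Ω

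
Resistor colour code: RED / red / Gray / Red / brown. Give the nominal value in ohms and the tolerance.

22800 Ω ±1%

Red → 2 (first significant figure)
Red → 2 (second significant figure)
Grey → 8 (third significant figure)
Red → ×10^2 multiplier
Brown → ±1% tolerance
228 × 100 = 22800 Ω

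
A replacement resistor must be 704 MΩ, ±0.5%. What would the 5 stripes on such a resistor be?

704000000 Ω = 704 × 10^6.
7 → violet
0 → black
4 → yellow
Multiplier 10^6 → blue.
±0.5% tolerance → green.

violet, black, yellow, blue, green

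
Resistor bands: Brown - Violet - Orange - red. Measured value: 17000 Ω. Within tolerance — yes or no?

yes

Brown → 1 (first significant figure)
Violet → 7 (second significant figure)
Orange → ×10^3 multiplier
Red → ±2% tolerance
17 × 1000 = 17000 Ω
Allowed range: 16660 Ω to 17340 Ω.
17000 Ω lies inside that range.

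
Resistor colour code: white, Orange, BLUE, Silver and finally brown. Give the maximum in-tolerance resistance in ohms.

White → 9 (first significant figure)
Orange → 3 (second significant figure)
Blue → 6 (third significant figure)
Silver → ×0.01 multiplier
Brown → ±1% tolerance
936 × 0.01 = 9.36 Ω
Maximum = 9.36 × (1 + 1/100) = 9.4536 Ω.

9.4536 Ω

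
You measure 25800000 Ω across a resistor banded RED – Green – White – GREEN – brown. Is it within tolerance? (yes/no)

yes

Red → 2 (first significant figure)
Green → 5 (second significant figure)
White → 9 (third significant figure)
Green → ×10^5 multiplier
Brown → ±1% tolerance
259 × 100000 = 25900000 Ω
Allowed range: 25641000 Ω to 26159000 Ω.
25800000 Ω lies inside that range.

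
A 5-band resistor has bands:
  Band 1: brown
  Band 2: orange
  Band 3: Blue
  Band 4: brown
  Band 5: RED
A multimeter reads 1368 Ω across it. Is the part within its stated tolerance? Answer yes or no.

yes

Brown → 1 (first significant figure)
Orange → 3 (second significant figure)
Blue → 6 (third significant figure)
Brown → ×10 multiplier
Red → ±2% tolerance
136 × 10 = 1360 Ω
Allowed range: 1332.8 Ω to 1387.2 Ω.
1368 Ω lies inside that range.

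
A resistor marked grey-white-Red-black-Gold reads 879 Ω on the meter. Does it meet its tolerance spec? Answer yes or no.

Grey → 8 (first significant figure)
White → 9 (second significant figure)
Red → 2 (third significant figure)
Black → ×1 multiplier
Gold → ±5% tolerance
892 × 1 = 892 Ω
Allowed range: 847.4 Ω to 936.6 Ω.
879 Ω lies inside that range.

yes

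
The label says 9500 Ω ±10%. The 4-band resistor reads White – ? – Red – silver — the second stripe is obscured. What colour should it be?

green

9500 Ω = 95 × 10^2.
The second band gives digit 5 of the significand, and 5 is green.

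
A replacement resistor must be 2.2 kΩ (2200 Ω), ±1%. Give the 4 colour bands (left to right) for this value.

red, red, red, brown

2200 Ω = 22 × 10^2.
2 → red
2 → red
Multiplier 10^2 → red.
±1% tolerance → brown.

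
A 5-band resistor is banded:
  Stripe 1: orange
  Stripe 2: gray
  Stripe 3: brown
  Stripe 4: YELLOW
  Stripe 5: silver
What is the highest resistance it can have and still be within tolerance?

Orange → 3 (first significant figure)
Grey → 8 (second significant figure)
Brown → 1 (third significant figure)
Yellow → ×10^4 multiplier
Silver → ±10% tolerance
381 × 10000 = 3810000 Ω
Highest = 3810000 × (1 + 10/100) = 4191000 Ω.

4191000 Ω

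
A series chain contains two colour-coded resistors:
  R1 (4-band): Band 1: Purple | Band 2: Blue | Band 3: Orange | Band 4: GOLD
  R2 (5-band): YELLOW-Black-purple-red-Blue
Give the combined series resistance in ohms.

R1: violet, blue → 76; orange ×10^3 → 76000 Ω.
R2: yellow, black, violet → 407; red ×10^2 → 40700 Ω.
Series: 76000 + 40700 = 116700 Ω.

116700 Ω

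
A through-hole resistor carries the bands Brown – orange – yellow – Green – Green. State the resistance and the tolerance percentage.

13400000 Ω ±0.5%

Brown → 1 (first significant figure)
Orange → 3 (second significant figure)
Yellow → 4 (third significant figure)
Green → ×10^5 multiplier
Green → ±0.5% tolerance
134 × 100000 = 13400000 Ω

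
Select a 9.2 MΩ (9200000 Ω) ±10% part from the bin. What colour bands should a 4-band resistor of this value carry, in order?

9200000 Ω = 92 × 10^5.
9 → white
2 → red
Multiplier 10^5 → green.
±10% tolerance → silver.

white, red, green, silver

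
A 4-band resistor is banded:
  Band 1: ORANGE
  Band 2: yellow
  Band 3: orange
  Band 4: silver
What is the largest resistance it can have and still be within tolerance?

Orange → 3 (first significant figure)
Yellow → 4 (second significant figure)
Orange → ×10^3 multiplier
Silver → ±10% tolerance
34 × 1000 = 34000 Ω
Largest = 34000 × (1 + 10/100) = 37400 Ω.

37400 Ω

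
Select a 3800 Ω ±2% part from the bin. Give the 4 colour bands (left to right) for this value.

orange, grey, red, red

3800 Ω = 38 × 10^2.
3 → orange
8 → grey
Multiplier 10^2 → red.
±2% tolerance → red.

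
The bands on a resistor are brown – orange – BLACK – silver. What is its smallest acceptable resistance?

11.7 Ω

Brown → 1 (first significant figure)
Orange → 3 (second significant figure)
Black → ×1 multiplier
Silver → ±10% tolerance
13 × 1 = 13 Ω
Smallest = 13 × (1 − 10/100) = 11.7 Ω.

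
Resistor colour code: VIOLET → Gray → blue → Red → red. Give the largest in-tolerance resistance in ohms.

80172 Ω

Violet → 7 (first significant figure)
Grey → 8 (second significant figure)
Blue → 6 (third significant figure)
Red → ×10^2 multiplier
Red → ±2% tolerance
786 × 100 = 78600 Ω
Largest = 78600 × (1 + 2/100) = 80172 Ω.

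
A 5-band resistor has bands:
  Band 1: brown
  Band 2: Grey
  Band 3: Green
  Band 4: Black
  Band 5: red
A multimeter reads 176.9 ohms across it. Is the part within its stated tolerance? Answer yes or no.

Brown → 1 (first significant figure)
Grey → 8 (second significant figure)
Green → 5 (third significant figure)
Black → ×1 multiplier
Red → ±2% tolerance
185 × 1 = 185 Ω
Allowed range: 181.3 Ω to 188.7 Ω.
176.9 ohms lies outside that range.

no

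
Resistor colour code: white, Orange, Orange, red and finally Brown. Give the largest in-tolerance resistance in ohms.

94233 Ω

White → 9 (first significant figure)
Orange → 3 (second significant figure)
Orange → 3 (third significant figure)
Red → ×10^2 multiplier
Brown → ±1% tolerance
933 × 100 = 93300 Ω
Largest = 93300 × (1 + 1/100) = 94233 Ω.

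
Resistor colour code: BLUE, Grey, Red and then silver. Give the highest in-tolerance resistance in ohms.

7480 Ω

Blue → 6 (first significant figure)
Grey → 8 (second significant figure)
Red → ×10^2 multiplier
Silver → ±10% tolerance
68 × 100 = 6800 Ω
Highest = 6800 × (1 + 10/100) = 7480 Ω.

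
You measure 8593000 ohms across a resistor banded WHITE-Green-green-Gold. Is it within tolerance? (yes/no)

White → 9 (first significant figure)
Green → 5 (second significant figure)
Green → ×10^5 multiplier
Gold → ±5% tolerance
95 × 100000 = 9500000 Ω
Allowed range: 9025000 Ω to 9975000 Ω.
8593000 ohms lies outside that range.

no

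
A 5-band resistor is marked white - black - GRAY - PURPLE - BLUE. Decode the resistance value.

White → 9 (first significant figure)
Black → 0 (second significant figure)
Grey → 8 (third significant figure)
Violet → ×10^7 multiplier
908 × 10000000 = 9080000000 Ω

9080000000 Ω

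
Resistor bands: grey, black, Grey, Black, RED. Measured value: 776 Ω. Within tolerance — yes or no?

Grey → 8 (first significant figure)
Black → 0 (second significant figure)
Grey → 8 (third significant figure)
Black → ×1 multiplier
Red → ±2% tolerance
808 × 1 = 808 Ω
Allowed range: 791.84 Ω to 824.16 Ω.
776 Ω lies outside that range.

no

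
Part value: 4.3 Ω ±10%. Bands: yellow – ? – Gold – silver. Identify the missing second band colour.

orange

4.3 Ω = 43 × 10^-1.
The second band gives digit 3 of the significand, and 3 is orange.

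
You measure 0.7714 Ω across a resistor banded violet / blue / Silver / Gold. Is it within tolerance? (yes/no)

yes

Violet → 7 (first significant figure)
Blue → 6 (second significant figure)
Silver → ×0.01 multiplier
Gold → ±5% tolerance
76 × 0.01 = 0.76 Ω
Allowed range: 0.722 Ω to 0.798 Ω.
0.7714 Ω lies inside that range.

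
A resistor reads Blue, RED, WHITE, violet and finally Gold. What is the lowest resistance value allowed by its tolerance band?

5975500000 Ω

Blue → 6 (first significant figure)
Red → 2 (second significant figure)
White → 9 (third significant figure)
Violet → ×10^7 multiplier
Gold → ±5% tolerance
629 × 10000000 = 6290000000 Ω
Lowest = 6290000000 × (1 − 5/100) = 5975500000 Ω.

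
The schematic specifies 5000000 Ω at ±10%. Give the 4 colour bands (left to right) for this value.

5000000 Ω = 50 × 10^5.
5 → green
0 → black
Multiplier 10^5 → green.
±10% tolerance → silver.

green, black, green, silver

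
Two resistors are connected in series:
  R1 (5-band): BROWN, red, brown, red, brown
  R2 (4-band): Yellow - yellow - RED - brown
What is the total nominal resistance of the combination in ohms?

16500 Ω

R1: brown, red, brown → 121; red ×10^2 → 12100 Ω.
R2: yellow, yellow → 44; red ×10^2 → 4400 Ω.
Series: 12100 + 4400 = 16500 Ω.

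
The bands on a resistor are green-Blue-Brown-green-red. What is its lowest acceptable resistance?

Green → 5 (first significant figure)
Blue → 6 (second significant figure)
Brown → 1 (third significant figure)
Green → ×10^5 multiplier
Red → ±2% tolerance
561 × 100000 = 56100000 Ω
Lowest = 56100000 × (1 − 2/100) = 54978000 Ω.

54978000 Ω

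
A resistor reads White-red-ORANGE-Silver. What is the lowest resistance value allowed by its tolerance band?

White → 9 (first significant figure)
Red → 2 (second significant figure)
Orange → ×10^3 multiplier
Silver → ±10% tolerance
92 × 1000 = 92000 Ω
Lowest = 92000 × (1 − 10/100) = 82800 Ω.

82800 Ω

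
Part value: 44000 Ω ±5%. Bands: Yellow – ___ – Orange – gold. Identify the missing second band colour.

44000 Ω = 44 × 10^3.
The second band gives digit 4 of the significand, and 4 is yellow.

yellow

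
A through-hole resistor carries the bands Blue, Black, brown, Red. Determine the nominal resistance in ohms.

Blue → 6 (first significant figure)
Black → 0 (second significant figure)
Brown → ×10 multiplier
60 × 10 = 600 Ω

600 Ω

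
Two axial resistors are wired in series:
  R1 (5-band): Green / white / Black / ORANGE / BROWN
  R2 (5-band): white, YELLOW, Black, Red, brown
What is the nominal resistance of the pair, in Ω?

684000 Ω

R1: green, white, black → 590; orange ×10^3 → 590000 Ω.
R2: white, yellow, black → 940; red ×10^2 → 94000 Ω.
Series: 590000 + 94000 = 684000 Ω.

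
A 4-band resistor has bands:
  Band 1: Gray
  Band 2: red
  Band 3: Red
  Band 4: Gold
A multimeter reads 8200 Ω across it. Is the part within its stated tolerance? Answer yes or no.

yes

Grey → 8 (first significant figure)
Red → 2 (second significant figure)
Red → ×10^2 multiplier
Gold → ±5% tolerance
82 × 100 = 8200 Ω
Allowed range: 7790 Ω to 8610 Ω.
8200 Ω lies inside that range.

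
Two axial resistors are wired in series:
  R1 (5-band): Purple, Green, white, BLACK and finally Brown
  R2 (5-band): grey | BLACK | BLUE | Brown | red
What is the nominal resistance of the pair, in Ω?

R1: violet, green, white → 759; black ×1 → 759 Ω.
R2: grey, black, blue → 806; brown ×10 → 8060 Ω.
Series: 759 + 8060 = 8819 Ω.

8819 Ω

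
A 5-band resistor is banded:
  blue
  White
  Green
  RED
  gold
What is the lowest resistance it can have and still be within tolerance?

Blue → 6 (first significant figure)
White → 9 (second significant figure)
Green → 5 (third significant figure)
Red → ×10^2 multiplier
Gold → ±5% tolerance
695 × 100 = 69500 Ω
Lowest = 69500 × (1 − 5/100) = 66025 Ω.

66025 Ω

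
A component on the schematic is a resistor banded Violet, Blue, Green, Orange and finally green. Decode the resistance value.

765000 Ω

Violet → 7 (first significant figure)
Blue → 6 (second significant figure)
Green → 5 (third significant figure)
Orange → ×10^3 multiplier
765 × 1000 = 765000 Ω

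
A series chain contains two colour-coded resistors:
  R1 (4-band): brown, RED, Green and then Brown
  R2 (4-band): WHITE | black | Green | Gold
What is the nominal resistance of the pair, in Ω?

R1: brown, red → 12; green ×10^5 → 1200000 Ω.
R2: white, black → 90; green ×10^5 → 9000000 Ω.
Series: 1200000 + 9000000 = 10200000 Ω.

10200000 Ω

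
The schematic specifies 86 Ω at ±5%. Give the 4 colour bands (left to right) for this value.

grey, blue, black, gold

86 Ω = 86 × 10^0.
8 → grey
6 → blue
Multiplier 10^0 → black.
±5% tolerance → gold.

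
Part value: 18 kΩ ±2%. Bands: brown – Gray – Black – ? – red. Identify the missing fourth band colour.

18000 Ω = 180 × 10^2.
The fourth band is the multiplier, 10^2, which is red.

red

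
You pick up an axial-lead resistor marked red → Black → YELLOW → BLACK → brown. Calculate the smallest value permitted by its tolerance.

201.96 Ω

Red → 2 (first significant figure)
Black → 0 (second significant figure)
Yellow → 4 (third significant figure)
Black → ×1 multiplier
Brown → ±1% tolerance
204 × 1 = 204 Ω
Smallest = 204 × (1 − 1/100) = 201.96 Ω.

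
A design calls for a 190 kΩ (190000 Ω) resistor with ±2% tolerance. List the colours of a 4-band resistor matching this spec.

brown, white, yellow, red

190000 Ω = 19 × 10^4.
1 → brown
9 → white
Multiplier 10^4 → yellow.
±2% tolerance → red.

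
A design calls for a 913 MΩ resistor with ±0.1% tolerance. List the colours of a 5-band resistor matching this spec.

913000000 Ω = 913 × 10^6.
9 → white
1 → brown
3 → orange
Multiplier 10^6 → blue.
±0.1% tolerance → violet.

white, brown, orange, blue, violet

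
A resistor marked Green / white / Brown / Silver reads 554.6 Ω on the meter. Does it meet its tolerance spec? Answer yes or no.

yes

Green → 5 (first significant figure)
White → 9 (second significant figure)
Brown → ×10 multiplier
Silver → ±10% tolerance
59 × 10 = 590 Ω
Allowed range: 531 Ω to 649 Ω.
554.6 Ω lies inside that range.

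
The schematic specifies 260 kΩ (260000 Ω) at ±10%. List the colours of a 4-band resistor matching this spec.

260000 Ω = 26 × 10^4.
2 → red
6 → blue
Multiplier 10^4 → yellow.
±10% tolerance → silver.

red, blue, yellow, silver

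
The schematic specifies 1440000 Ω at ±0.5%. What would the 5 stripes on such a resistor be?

1440000 Ω = 144 × 10^4.
1 → brown
4 → yellow
4 → yellow
Multiplier 10^4 → yellow.
±0.5% tolerance → green.

brown, yellow, yellow, yellow, green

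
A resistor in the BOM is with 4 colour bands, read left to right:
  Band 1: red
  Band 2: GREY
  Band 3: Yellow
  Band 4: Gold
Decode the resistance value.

280000 Ω

Red → 2 (first significant figure)
Grey → 8 (second significant figure)
Yellow → ×10^4 multiplier
28 × 10000 = 280000 Ω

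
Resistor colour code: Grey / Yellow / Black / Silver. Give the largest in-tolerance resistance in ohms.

Grey → 8 (first significant figure)
Yellow → 4 (second significant figure)
Black → ×1 multiplier
Silver → ±10% tolerance
84 × 1 = 84 Ω
Largest = 84 × (1 + 10/100) = 92.4 Ω.

92.4 Ω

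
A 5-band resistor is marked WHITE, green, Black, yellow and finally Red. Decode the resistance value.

White → 9 (first significant figure)
Green → 5 (second significant figure)
Black → 0 (third significant figure)
Yellow → ×10^4 multiplier
950 × 10000 = 9500000 Ω

9500000 Ω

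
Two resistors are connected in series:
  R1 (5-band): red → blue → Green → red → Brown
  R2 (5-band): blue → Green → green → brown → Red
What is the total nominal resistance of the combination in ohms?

R1: red, blue, green → 265; red ×10^2 → 26500 Ω.
R2: blue, green, green → 655; brown ×10 → 6550 Ω.
Series: 26500 + 6550 = 33050 Ω.

33050 Ω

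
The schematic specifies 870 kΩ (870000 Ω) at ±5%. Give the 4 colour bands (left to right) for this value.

grey, violet, yellow, gold

870000 Ω = 87 × 10^4.
8 → grey
7 → violet
Multiplier 10^4 → yellow.
±5% tolerance → gold.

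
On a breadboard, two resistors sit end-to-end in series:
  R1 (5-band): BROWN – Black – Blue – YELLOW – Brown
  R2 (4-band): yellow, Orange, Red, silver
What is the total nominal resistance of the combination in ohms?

1064300 Ω

R1: brown, black, blue → 106; yellow ×10^4 → 1060000 Ω.
R2: yellow, orange → 43; red ×10^2 → 4300 Ω.
Series: 1060000 + 4300 = 1064300 Ω.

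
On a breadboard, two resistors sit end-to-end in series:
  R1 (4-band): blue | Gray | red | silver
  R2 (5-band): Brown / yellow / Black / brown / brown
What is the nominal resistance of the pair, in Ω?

8200 Ω

R1: blue, grey → 68; red ×10^2 → 6800 Ω.
R2: brown, yellow, black → 140; brown ×10 → 1400 Ω.
Series: 6800 + 1400 = 8200 Ω.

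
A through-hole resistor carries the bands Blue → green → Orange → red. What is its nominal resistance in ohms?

Blue → 6 (first significant figure)
Green → 5 (second significant figure)
Orange → ×10^3 multiplier
65 × 1000 = 65000 Ω

65000 Ω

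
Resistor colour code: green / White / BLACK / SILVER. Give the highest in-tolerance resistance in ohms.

64.9 Ω

Green → 5 (first significant figure)
White → 9 (second significant figure)
Black → ×1 multiplier
Silver → ±10% tolerance
59 × 1 = 59 Ω
Highest = 59 × (1 + 10/100) = 64.9 Ω.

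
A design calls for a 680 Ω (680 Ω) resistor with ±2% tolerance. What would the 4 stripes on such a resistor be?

680 Ω = 68 × 10^1.
6 → blue
8 → grey
Multiplier 10^1 → brown.
±2% tolerance → red.

blue, grey, brown, red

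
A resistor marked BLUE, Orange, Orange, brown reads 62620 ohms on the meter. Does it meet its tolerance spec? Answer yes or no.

yes

Blue → 6 (first significant figure)
Orange → 3 (second significant figure)
Orange → ×10^3 multiplier
Brown → ±1% tolerance
63 × 1000 = 63000 Ω
Allowed range: 62370 Ω to 63630 Ω.
62620 ohms lies inside that range.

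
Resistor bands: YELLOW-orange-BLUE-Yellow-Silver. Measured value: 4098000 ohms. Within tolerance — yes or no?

Yellow → 4 (first significant figure)
Orange → 3 (second significant figure)
Blue → 6 (third significant figure)
Yellow → ×10^4 multiplier
Silver → ±10% tolerance
436 × 10000 = 4360000 Ω
Allowed range: 3924000 Ω to 4796000 Ω.
4098000 ohms lies inside that range.

yes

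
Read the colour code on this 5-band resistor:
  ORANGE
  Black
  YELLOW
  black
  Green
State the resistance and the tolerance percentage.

304 Ω ±0.5%

Orange → 3 (first significant figure)
Black → 0 (second significant figure)
Yellow → 4 (third significant figure)
Black → ×1 multiplier
Green → ±0.5% tolerance
304 × 1 = 304 Ω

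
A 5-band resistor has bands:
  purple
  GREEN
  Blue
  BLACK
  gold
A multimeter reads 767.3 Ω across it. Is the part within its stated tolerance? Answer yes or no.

yes

Violet → 7 (first significant figure)
Green → 5 (second significant figure)
Blue → 6 (third significant figure)
Black → ×1 multiplier
Gold → ±5% tolerance
756 × 1 = 756 Ω
Allowed range: 718.2 Ω to 793.8 Ω.
767.3 Ω lies inside that range.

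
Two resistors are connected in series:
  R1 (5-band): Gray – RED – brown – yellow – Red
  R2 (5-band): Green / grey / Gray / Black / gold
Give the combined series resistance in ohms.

R1: grey, red, brown → 821; yellow ×10^4 → 8210000 Ω.
R2: green, grey, grey → 588; black ×1 → 588 Ω.
Series: 8210000 + 588 = 8210588 Ω.

8210588 Ω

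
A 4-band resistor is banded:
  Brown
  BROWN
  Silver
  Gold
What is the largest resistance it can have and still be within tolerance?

Brown → 1 (first significant figure)
Brown → 1 (second significant figure)
Silver → ×0.01 multiplier
Gold → ±5% tolerance
11 × 0.01 = 0.11 Ω
Largest = 0.11 × (1 + 5/100) = 0.1155 Ω.

0.1155 Ω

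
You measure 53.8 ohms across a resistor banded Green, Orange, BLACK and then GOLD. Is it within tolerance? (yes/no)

yes

Green → 5 (first significant figure)
Orange → 3 (second significant figure)
Black → ×1 multiplier
Gold → ±5% tolerance
53 × 1 = 53 Ω
Allowed range: 50.35 Ω to 55.65 Ω.
53.8 ohms lies inside that range.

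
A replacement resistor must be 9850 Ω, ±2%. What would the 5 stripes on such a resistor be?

white, grey, green, brown, red

9850 Ω = 985 × 10^1.
9 → white
8 → grey
5 → green
Multiplier 10^1 → brown.
±2% tolerance → red.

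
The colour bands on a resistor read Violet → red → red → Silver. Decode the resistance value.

7200 Ω

Violet → 7 (first significant figure)
Red → 2 (second significant figure)
Red → ×10^2 multiplier
72 × 100 = 7200 Ω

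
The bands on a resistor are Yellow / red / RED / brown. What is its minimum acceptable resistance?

4158 Ω

Yellow → 4 (first significant figure)
Red → 2 (second significant figure)
Red → ×10^2 multiplier
Brown → ±1% tolerance
42 × 100 = 4200 Ω
Minimum = 4200 × (1 − 1/100) = 4158 Ω.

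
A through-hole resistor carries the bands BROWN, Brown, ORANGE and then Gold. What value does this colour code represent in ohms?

11000 Ω

Brown → 1 (first significant figure)
Brown → 1 (second significant figure)
Orange → ×10^3 multiplier
11 × 1000 = 11000 Ω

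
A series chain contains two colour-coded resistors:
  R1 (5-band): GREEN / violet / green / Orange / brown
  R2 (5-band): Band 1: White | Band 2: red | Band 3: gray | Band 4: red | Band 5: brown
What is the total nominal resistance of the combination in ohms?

667800 Ω

R1: green, violet, green → 575; orange ×10^3 → 575000 Ω.
R2: white, red, grey → 928; red ×10^2 → 92800 Ω.
Series: 575000 + 92800 = 667800 Ω.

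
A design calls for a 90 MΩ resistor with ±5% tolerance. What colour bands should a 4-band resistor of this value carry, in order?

white, black, blue, gold

90000000 Ω = 90 × 10^6.
9 → white
0 → black
Multiplier 10^6 → blue.
±5% tolerance → gold.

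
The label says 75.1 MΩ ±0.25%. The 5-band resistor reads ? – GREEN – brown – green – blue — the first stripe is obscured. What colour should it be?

violet

75100000 Ω = 751 × 10^5.
The first band gives digit 7 of the significand, and 7 is violet.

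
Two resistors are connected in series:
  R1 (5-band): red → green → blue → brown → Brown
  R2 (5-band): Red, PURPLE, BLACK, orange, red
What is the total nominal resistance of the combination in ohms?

R1: red, green, blue → 256; brown ×10 → 2560 Ω.
R2: red, violet, black → 270; orange ×10^3 → 270000 Ω.
Series: 2560 + 270000 = 272560 Ω.

272560 Ω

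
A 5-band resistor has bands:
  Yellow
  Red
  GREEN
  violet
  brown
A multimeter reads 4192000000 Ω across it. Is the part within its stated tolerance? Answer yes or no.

no

Yellow → 4 (first significant figure)
Red → 2 (second significant figure)
Green → 5 (third significant figure)
Violet → ×10^7 multiplier
Brown → ±1% tolerance
425 × 10000000 = 4250000000 Ω
Allowed range: 4207500000 Ω to 4292500000 Ω.
4192000000 Ω lies outside that range.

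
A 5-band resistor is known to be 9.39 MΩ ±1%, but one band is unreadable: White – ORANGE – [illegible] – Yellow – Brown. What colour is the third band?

white

9390000 Ω = 939 × 10^4.
The third band gives digit 9 of the significand, and 9 is white.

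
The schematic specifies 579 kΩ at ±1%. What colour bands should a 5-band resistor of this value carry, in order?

green, violet, white, orange, brown

579000 Ω = 579 × 10^3.
5 → green
7 → violet
9 → white
Multiplier 10^3 → orange.
±1% tolerance → brown.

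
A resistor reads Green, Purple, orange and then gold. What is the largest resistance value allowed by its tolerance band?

Green → 5 (first significant figure)
Violet → 7 (second significant figure)
Orange → ×10^3 multiplier
Gold → ±5% tolerance
57 × 1000 = 57000 Ω
Largest = 57000 × (1 + 5/100) = 59850 Ω.

59850 Ω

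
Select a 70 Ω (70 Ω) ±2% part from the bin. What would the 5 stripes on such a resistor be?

violet, black, black, gold, red

70 Ω = 700 × 10^-1.
7 → violet
0 → black
0 → black
Multiplier 10^-1 → gold.
±2% tolerance → red.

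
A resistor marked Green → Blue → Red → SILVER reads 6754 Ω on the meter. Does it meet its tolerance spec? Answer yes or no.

Green → 5 (first significant figure)
Blue → 6 (second significant figure)
Red → ×10^2 multiplier
Silver → ±10% tolerance
56 × 100 = 5600 Ω
Allowed range: 5040 Ω to 6160 Ω.
6754 Ω lies outside that range.

no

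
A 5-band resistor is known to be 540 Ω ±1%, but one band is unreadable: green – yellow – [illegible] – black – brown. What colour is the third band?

black

540 Ω = 540 × 10^0.
The third band gives digit 0 of the significand, and 0 is black.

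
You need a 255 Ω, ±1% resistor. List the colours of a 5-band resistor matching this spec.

red, green, green, black, brown

255 Ω = 255 × 10^0.
2 → red
5 → green
5 → green
Multiplier 10^0 → black.
±1% tolerance → brown.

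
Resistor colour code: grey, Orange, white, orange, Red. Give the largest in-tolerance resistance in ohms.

855780 Ω

Grey → 8 (first significant figure)
Orange → 3 (second significant figure)
White → 9 (third significant figure)
Orange → ×10^3 multiplier
Red → ±2% tolerance
839 × 1000 = 839000 Ω
Largest = 839000 × (1 + 2/100) = 855780 Ω.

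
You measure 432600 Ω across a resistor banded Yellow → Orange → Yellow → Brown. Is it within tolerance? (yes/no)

Yellow → 4 (first significant figure)
Orange → 3 (second significant figure)
Yellow → ×10^4 multiplier
Brown → ±1% tolerance
43 × 10000 = 430000 Ω
Allowed range: 425700 Ω to 434300 Ω.
432600 Ω lies inside that range.

yes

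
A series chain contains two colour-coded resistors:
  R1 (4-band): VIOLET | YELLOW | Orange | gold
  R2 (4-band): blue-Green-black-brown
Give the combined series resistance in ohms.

74065 Ω

R1: violet, yellow → 74; orange ×10^3 → 74000 Ω.
R2: blue, green → 65; black ×1 → 65 Ω.
Series: 74000 + 65 = 74065 Ω.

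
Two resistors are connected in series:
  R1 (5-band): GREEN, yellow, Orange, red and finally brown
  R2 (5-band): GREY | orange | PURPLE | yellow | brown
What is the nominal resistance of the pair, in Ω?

8424300 Ω

R1: green, yellow, orange → 543; red ×10^2 → 54300 Ω.
R2: grey, orange, violet → 837; yellow ×10^4 → 8370000 Ω.
Series: 54300 + 8370000 = 8424300 Ω.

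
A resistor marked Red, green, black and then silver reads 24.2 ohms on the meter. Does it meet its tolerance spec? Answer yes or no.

Red → 2 (first significant figure)
Green → 5 (second significant figure)
Black → ×1 multiplier
Silver → ±10% tolerance
25 × 1 = 25 Ω
Allowed range: 22.5 Ω to 27.5 Ω.
24.2 ohms lies inside that range.

yes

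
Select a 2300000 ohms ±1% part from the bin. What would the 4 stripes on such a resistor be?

red, orange, green, brown

2300000 Ω = 23 × 10^5.
2 → red
3 → orange
Multiplier 10^5 → green.
±1% tolerance → brown.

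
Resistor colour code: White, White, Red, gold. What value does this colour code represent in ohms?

9900 Ω

White → 9 (first significant figure)
White → 9 (second significant figure)
Red → ×10^2 multiplier
99 × 100 = 9900 Ω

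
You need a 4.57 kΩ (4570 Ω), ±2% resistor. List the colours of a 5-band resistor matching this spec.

4570 Ω = 457 × 10^1.
4 → yellow
5 → green
7 → violet
Multiplier 10^1 → brown.
±2% tolerance → red.

yellow, green, violet, brown, red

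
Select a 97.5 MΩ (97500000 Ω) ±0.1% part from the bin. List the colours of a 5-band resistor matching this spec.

97500000 Ω = 975 × 10^5.
9 → white
7 → violet
5 → green
Multiplier 10^5 → green.
±0.1% tolerance → violet.

white, violet, green, green, violet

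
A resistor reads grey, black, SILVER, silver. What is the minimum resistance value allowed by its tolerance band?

0.72 Ω

Grey → 8 (first significant figure)
Black → 0 (second significant figure)
Silver → ×0.01 multiplier
Silver → ±10% tolerance
80 × 0.01 = 0.8 Ω
Minimum = 0.8 × (1 − 10/100) = 0.72 Ω.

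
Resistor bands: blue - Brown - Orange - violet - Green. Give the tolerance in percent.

The last band, green, is the tolerance band.
Green corresponds to ±0.5%.

±0.5%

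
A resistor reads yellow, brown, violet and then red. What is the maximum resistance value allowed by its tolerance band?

418200000 Ω

Yellow → 4 (first significant figure)
Brown → 1 (second significant figure)
Violet → ×10^7 multiplier
Red → ±2% tolerance
41 × 10000000 = 410000000 Ω
Maximum = 410000000 × (1 + 2/100) = 418200000 Ω.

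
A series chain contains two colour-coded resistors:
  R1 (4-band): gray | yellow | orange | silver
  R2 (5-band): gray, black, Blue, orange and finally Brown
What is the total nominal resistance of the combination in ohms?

R1: grey, yellow → 84; orange ×10^3 → 84000 Ω.
R2: grey, black, blue → 806; orange ×10^3 → 806000 Ω.
Series: 84000 + 806000 = 890000 Ω.

890000 Ω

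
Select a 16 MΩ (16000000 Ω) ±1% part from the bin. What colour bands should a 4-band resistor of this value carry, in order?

brown, blue, blue, brown

16000000 Ω = 16 × 10^6.
1 → brown
6 → blue
Multiplier 10^6 → blue.
±1% tolerance → brown.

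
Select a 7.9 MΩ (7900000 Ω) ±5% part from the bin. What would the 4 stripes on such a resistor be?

violet, white, green, gold

7900000 Ω = 79 × 10^5.
7 → violet
9 → white
Multiplier 10^5 → green.
±5% tolerance → gold.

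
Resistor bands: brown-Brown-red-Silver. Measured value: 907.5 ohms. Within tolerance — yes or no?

Brown → 1 (first significant figure)
Brown → 1 (second significant figure)
Red → ×10^2 multiplier
Silver → ±10% tolerance
11 × 100 = 1100 Ω
Allowed range: 990 Ω to 1210 Ω.
907.5 ohms lies outside that range.

no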